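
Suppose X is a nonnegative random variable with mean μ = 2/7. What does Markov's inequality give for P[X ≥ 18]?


μ = E[X] = 2/7, a = 18.
Markov: P[X ≥ 18] ≤ μ/a = (2/7)/18 = 1/63.
Numerically: ≈ 0.0159.
(Since a = 18 > μ = 0.2857, the bound 1/63 is < 1 and informative.)

P[X ≥ 18] ≤ 1/63 ≈ 0.0159.


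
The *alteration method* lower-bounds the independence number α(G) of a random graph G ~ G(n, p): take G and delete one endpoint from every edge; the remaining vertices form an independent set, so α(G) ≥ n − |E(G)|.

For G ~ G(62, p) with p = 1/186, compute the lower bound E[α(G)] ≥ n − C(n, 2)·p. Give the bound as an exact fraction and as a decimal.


E[|E(G)|] = C(62, 2)·p = 1891 · (1/186) = 61/6.
E[α(G)] ≥ n − E[|E(G)|] = 62 − 61/6 = 311/6.
Numerically: ≈ 51.83333.
(This is only a lower bound; the true E[α(G)] may be larger.)

E[α(G)] ≥ 311/6 ≈ 51.83333.


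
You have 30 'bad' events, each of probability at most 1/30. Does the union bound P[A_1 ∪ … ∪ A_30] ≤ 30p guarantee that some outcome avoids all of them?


Union bound: P[∪_{i=1}^{30} A_i] ≤ Σ_i P[A_i] ≤ 30·p = 30·(1/30) = 1.
Numerically: 1 ≈ 1.000000.
Is 1 < 1? NO.
Since the bound 1 is ≥ 1, the union bound is uninformative here; it does NOT by itself certify existence.

30·p = 1 ≈ 1.000000; existence NOT certified by the union bound.


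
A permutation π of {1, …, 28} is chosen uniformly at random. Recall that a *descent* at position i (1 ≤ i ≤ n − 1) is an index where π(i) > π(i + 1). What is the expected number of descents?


Write X = Σ X_I over i = 1, …, 27, with X_I the indicator of one descent.
There are 27 indicators.
For each fixed i, the pair (π(i), π(i+1)) is a uniformly random ordered pair of distinct values from {1, …, 28}; by symmetry P[π(i) > π(i+1)] = 1/2.
By linearity: E[X] = 27 · (1/2) = (28 − 1) · (1/2) = 27/2 ≈ 13.500.

E[X] = 27/2 = 13.500.


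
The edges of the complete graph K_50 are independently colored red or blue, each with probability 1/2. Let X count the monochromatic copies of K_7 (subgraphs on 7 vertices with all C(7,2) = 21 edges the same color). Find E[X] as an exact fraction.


Let X = Σ_S X_S over the C(50, 7) = 99884400 subsets S of size 7, where X_S = 1 if the K_7 on S is monochromatic.
For a fixed S, the K_7 on S has C(7, 2) = 21 edges. P[all 21 edges red] = (1/2)^21, and likewise for blue, so P[monochromatic] = 2·(1/2)^21 = 2^{1 − 21} = 1/1048576.
Summing: E[X] = C(50, 7) · 2^{1 − 21} = 99884400 · 1/1048576 = 6242775/65536.
Numerically: E[X] ≈ 95.2572.

E[X] = C(50,7)·2^(1−C(7,2)) = 6242775/65536 ≈ 95.2572.


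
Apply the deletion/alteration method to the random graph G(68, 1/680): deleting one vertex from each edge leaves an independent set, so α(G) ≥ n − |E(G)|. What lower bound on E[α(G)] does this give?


E[|E(G)|] = C(68, 2)·p = 2278 · (1/680) = 67/20.
E[α(G)] ≥ n − E[|E(G)|] = 68 − 67/20 = 1293/20.
Numerically: ≈ 64.65000.
(This is only a lower bound; the true E[α(G)] may be larger.)

E[α(G)] ≥ 1293/20 ≈ 64.65000.


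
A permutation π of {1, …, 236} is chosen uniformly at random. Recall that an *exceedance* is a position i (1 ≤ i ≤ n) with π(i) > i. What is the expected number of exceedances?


Write X = Σ_{i=1}^{236} X_i, where X_i = 1_{π(i) > i}.
For each fixed i, π(i) is uniform over {1, …, 236} (marginal of a uniform permutation), so P[π(i) > i] = (n − i)/n. Summing: Σ_{i=1}^{236} (n − i)/n = (0 + 1 + … + 235)/236 = 236(236 − 1)/(2·236) = (236 − 1)/2.
Hence E[X] = Σ_{i=1}^{236} (236 − i)/236 = 235/2 ≈ 117.50000.

E[X] = 235/2 = 117.50000.


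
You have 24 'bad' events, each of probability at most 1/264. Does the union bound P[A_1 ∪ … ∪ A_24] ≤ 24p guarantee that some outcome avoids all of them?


Union bound: P[∪_{i=1}^{24} A_i] ≤ Σ_i P[A_i] ≤ 24·p = 24·(1/264) = 1/11.
Numerically: 1/11 ≈ 0.0909091.
Is 1/11 < 1? YES.
Since P[∪ A_i] ≤ 1/11 < 1, the complement has P[∩ A_i^c] ≥ 1 − 1/11 = 10/11 > 0, so some outcome avoids every A_i.

24·p = 1/11 ≈ 0.0909091; existence CERTIFIED by the union bound.


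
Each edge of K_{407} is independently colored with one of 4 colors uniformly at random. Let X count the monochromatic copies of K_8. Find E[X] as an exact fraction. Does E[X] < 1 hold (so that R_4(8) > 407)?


E[X] = C(407, 8) · 4^{1 − 28} = 17424959239309050 · 4^{−27} = 17424959239309050/18014398509481984.
As a reduced fraction: E[X] = 8712479619654525/9007199254740992 ≈ 0.9672795.
Is E[X] < 1? YES.
Since E[X] < 1, there exists a 4-coloring of K_{407} with no monochromatic K_8; hence R_4(8) > 407.

E[X] = 8712479619654525/9007199254740992 ≈ 0.9672795; E[X] < 1, so R_4(8) > 407.


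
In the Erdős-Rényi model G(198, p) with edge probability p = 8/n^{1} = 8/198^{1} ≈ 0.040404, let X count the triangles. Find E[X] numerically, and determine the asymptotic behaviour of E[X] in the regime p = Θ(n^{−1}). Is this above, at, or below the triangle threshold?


Number of potential triangles: C(198, 3) = 1274196.
Each occurs with probability p³ ≈ (0.040404)³ ≈ 6.5959050e-05.
By linearity: E[X] = C(198, 3)·p³ ≈ 1274196 · 6.5959050e-05 ≈ 84.04476.
Here α = 1, so p = 8/n is exactly at the triangle threshold p ~ 1/n. Asymptotically E[X] → c³/6 = 8³/6 = 256/3 ≈ 85.33333, a bounded constant. In this regime the triangle count is asymptotically Poisson(c³/6).

E[X] ≈ 84.04476; in regime p = Θ(1/n^{1}) E[X] stays bounded (at the triangle threshold p ~ 1/n).


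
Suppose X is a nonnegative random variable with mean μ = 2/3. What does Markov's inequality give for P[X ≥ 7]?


μ = E[X] = 2/3, a = 7.
Markov: P[X ≥ 7] ≤ μ/a = (2/3)/7 = 2/21.
Numerically: ≈ 0.0952.
(Since a = 7 > μ = 0.6667, the bound 2/21 is < 1 and informative.)

P[X ≥ 7] ≤ 2/21 ≈ 0.0952.


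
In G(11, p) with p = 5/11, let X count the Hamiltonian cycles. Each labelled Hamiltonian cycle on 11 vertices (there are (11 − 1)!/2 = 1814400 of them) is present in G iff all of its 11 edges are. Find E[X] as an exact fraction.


K_11 has (11 − 1)!/2 = 1814400 labelled Hamiltonian cycles.
For each such Hamiltonian cycle H, let X_H = 1 if all 11 edges of H are present in G. Then P[X_H = 1] = p^{11} = (5/11)^{11} = 48828125/285311670611.
By linearity of expectation: E[X] = Σ_H E[X_H] = 1814400 · p^{11} = 1814400 · 48828125/285311670611 = 88593750000000/285311670611.
Numerically: E[X] ≈ 311.

E[X] = 1814400 · (5/11)^{11} = 88593750000000/285311670611 ≈ 311.


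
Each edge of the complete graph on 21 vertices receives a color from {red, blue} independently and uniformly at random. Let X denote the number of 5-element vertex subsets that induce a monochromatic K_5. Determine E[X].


Let X = Σ_S X_S over the C(21, 5) = 20349 subsets S of size 5, where X_S = 1 if the K_5 on S is monochromatic.
For a fixed S, the K_5 on S has C(5, 2) = 10 edges. P[all 10 edges red] = (1/2)^10, and likewise for blue, so P[monochromatic] = 2·(1/2)^10 = 2^{1 − 10} = 1/512.
By linearity of expectation: E[X] = C(21, 5) · 2^{1 − 10} = 20349 · 1/512 = 20349/512.
Numerically: E[X] ≈ 39.744.

E[X] = C(21,5)·2^(1−C(5,2)) = 20349/512 ≈ 39.744.


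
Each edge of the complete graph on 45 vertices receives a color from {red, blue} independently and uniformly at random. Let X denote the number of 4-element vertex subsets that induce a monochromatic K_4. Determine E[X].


Let X = Σ_S X_S over the C(45, 4) = 148995 subsets S of size 4, where X_S = 1 if the K_4 on S is monochromatic.
For a fixed S, the K_4 on S has C(4, 2) = 6 edges. P[all 6 edges red] = (1/2)^6, and likewise for blue, so P[monochromatic] = 2·(1/2)^6 = 2^{1 − 6} = 1/32.
By linearity: E[X] = C(45, 4) · 2^{1 − 6} = 148995 · 1/32 = 148995/32.
Numerically: E[X] ≈ 4656.094.

E[X] = C(45,4)·2^(1−C(4,2)) = 148995/32 ≈ 4656.094.


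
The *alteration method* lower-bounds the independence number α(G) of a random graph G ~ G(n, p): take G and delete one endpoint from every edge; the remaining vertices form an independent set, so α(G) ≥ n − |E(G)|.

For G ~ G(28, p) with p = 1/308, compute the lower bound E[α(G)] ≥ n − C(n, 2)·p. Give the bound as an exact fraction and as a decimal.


E[|E(G)|] = C(28, 2)·p = 378 · (1/308) = 27/22.
E[α(G)] ≥ n − E[|E(G)|] = 28 − 27/22 = 589/22.
Numerically: ≈ 26.773.
(This is only a lower bound; the true E[α(G)] may be larger.)

E[α(G)] ≥ 589/22 ≈ 26.773.


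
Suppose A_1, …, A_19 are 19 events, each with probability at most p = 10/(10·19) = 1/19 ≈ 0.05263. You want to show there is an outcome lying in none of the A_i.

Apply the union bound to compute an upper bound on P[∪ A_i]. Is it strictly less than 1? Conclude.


Union bound: P[∪_{i=1}^{19} A_i] ≤ Σ_i P[A_i] ≤ 19·p = 19·(1/19) = 1.
Numerically: 1 ≈ 1.00000.
Is 1 < 1? NO.
Since the bound 1 is ≥ 1, the union bound is uninformative here; it does NOT by itself certify existence.

19·p = 1 ≈ 1.00000; existence NOT certified by the union bound.


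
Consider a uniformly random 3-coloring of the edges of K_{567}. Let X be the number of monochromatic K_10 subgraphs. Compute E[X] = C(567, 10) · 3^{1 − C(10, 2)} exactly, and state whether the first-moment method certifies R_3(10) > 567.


E[X] = C(567, 10) · 3^{1 − 45} = 873787071273467749398 · 3^{−44} = 873787071273467749398/984770902183611232881.
As a reduced fraction: E[X] = 10787494707079848758/12157665459056928801 ≈ 0.887300.
Is E[X] < 1? YES.
Since E[X] < 1, there exists a 3-coloring of K_{567} with no monochromatic K_10; hence R_3(10) > 567.

E[X] = 10787494707079848758/12157665459056928801 ≈ 0.887300; E[X] < 1, so R_3(10) > 567.


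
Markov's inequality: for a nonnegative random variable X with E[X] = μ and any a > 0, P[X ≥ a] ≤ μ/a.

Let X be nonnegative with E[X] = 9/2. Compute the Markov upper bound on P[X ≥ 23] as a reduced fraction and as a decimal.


μ = E[X] = 9/2, a = 23.
Markov: P[X ≥ 23] ≤ μ/a = (9/2)/23 = 9/46.
Numerically: ≈ 0.195652.
(Since a = 23 > μ = 4.500000, the bound 9/46 is < 1 and informative.)

P[X ≥ 23] ≤ 9/46 ≈ 0.195652.


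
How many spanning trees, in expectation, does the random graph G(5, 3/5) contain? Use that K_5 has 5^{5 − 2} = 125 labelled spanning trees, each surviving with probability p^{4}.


K_5 has 5^{5 − 2} = 125 labelled spanning trees.
For each such spanning tree H, let X_H = 1 if all 4 edges of H are present in G. Then P[X_H = 1] = p^{4} = (3/5)^{4} = 81/625.
Summing the indicators: E[X] = Σ_H E[X_H] = 125 · p^{4} = 125 · 81/625 = 81/5.
Numerically: E[X] ≈ 16.2.

E[X] = 125 · (3/5)^{4} = 81/5 ≈ 16.2.


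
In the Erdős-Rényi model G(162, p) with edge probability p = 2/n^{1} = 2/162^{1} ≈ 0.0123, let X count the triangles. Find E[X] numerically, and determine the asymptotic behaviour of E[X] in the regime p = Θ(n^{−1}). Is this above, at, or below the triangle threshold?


Number of potential triangles: C(162, 3) = 695520.
Each occurs with probability p³ ≈ (0.0123)³ ≈ 1.88168e-06.
By linearity: E[X] = C(162, 3)·p³ ≈ 695520 · 1.88168e-06 ≈ 1.309.
Here α = 1, so p = 2/n is exactly at the triangle threshold p ~ 1/n. Asymptotically E[X] → c³/6 = 2³/6 = 4/3 ≈ 1.333, a bounded constant. In this regime the triangle count is asymptotically Poisson(c³/6).

E[X] ≈ 1.309; in regime p = Θ(1/n^{1}) E[X] stays bounded (at the triangle threshold p ~ 1/n).


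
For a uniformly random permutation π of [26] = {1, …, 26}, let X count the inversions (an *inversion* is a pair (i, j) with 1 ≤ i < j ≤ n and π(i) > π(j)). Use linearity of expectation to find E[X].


Write X = Σ X_I over the C(26, 2) = 325 pairs i < j, with X_I the indicator of one inversion.
There are 325 indicators.
For each fixed pair i < j, the values π(i) and π(j) are two distinct elements of {1, …, 26} in uniformly random order; by symmetry P[π(i) > π(j)] = 1/2.
By linearity: E[X] = 325 · (1/2) = C(26, 2) · (1/2) = 325/2 = 325/2 ≈ 162.500000.

E[X] = 325/2 = 162.500000.


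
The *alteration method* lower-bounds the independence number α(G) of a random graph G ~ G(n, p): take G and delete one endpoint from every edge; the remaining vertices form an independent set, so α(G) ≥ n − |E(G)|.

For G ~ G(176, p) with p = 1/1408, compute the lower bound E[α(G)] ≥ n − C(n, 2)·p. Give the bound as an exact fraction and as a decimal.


E[|E(G)|] = C(176, 2)·p = 15400 · (1/1408) = 175/16.
E[α(G)] ≥ n − E[|E(G)|] = 176 − 175/16 = 2641/16.
Numerically: ≈ 165.062.
(This is only a lower bound; the true E[α(G)] may be larger.)

E[α(G)] ≥ 2641/16 ≈ 165.062.


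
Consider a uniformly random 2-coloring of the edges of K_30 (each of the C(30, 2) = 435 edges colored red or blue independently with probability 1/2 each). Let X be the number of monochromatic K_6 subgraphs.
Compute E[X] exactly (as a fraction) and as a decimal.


Let X = Σ_S X_S over the C(30, 6) = 593775 subsets S of size 6, where X_S = 1 if the K_6 on S is monochromatic.
For a fixed S, the K_6 on S has C(6, 2) = 15 edges. P[all 15 edges red] = (1/2)^15, and likewise for blue, so P[monochromatic] = 2·(1/2)^15 = 2^{1 − 15} = 1/16384.
By linearity of expectation: E[X] = C(30, 6) · 2^{1 − 15} = 593775 · 1/16384 = 593775/16384.
Numerically: E[X] ≈ 36.241.

E[X] = C(30,6)·2^(1−C(6,2)) = 593775/16384 ≈ 36.241.


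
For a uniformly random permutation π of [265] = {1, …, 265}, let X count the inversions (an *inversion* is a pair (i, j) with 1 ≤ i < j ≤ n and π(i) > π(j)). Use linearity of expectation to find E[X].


Write X = Σ X_I over the C(265, 2) = 34980 pairs i < j, with X_I the indicator of one inversion.
There are 34980 indicators.
For each fixed pair i < j, the values π(i) and π(j) are two distinct elements of {1, …, 265} in uniformly random order; by symmetry P[π(i) > π(j)] = 1/2.
By linearity: E[X] = 34980 · (1/2) = C(265, 2) · (1/2) = 34980/2 = 17490 ≈ 17490.000000.

E[X] = 17490 = 17490.000000.


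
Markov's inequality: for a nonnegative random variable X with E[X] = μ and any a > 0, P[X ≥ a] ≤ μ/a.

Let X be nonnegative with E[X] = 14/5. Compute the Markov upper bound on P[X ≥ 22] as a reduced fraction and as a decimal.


μ = E[X] = 14/5, a = 22.
Markov: P[X ≥ 22] ≤ μ/a = (14/5)/22 = 7/55.
Numerically: ≈ 0.127273.
(Since a = 22 > μ = 2.800000, the bound 7/55 is < 1 and informative.)

P[X ≥ 22] ≤ 7/55 ≈ 0.127273.


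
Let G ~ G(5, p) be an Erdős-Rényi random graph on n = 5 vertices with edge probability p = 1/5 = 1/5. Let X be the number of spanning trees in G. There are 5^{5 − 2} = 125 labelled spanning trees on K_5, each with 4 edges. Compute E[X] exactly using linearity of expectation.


K_5 has 5^{5 − 2} = 125 labelled spanning trees.
For each such spanning tree H, let X_H = 1 if all 4 edges of H are present in G. Then P[X_H = 1] = p^{4} = (1/5)^{4} = 1/625.
By linearity: E[X] = Σ_H E[X_H] = 125 · p^{4} = 125 · 1/625 = 1/5.
Numerically: E[X] ≈ 0.2.

E[X] = 125 · (1/5)^{4} = 1/5 ≈ 0.2.


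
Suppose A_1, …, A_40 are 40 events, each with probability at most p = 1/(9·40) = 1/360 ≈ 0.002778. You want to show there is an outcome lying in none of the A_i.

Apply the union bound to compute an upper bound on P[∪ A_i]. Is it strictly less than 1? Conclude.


Union bound: P[∪_{i=1}^{40} A_i] ≤ Σ_i P[A_i] ≤ 40·p = 40·(1/360) = 1/9.
Numerically: 1/9 ≈ 0.111111.
Is 1/9 < 1? YES.
Since P[∪ A_i] ≤ 1/9 < 1, the complement has P[∩ A_i^c] ≥ 1 − 1/9 = 8/9 > 0, so some outcome avoids every A_i.

40·p = 1/9 ≈ 0.111111; existence CERTIFIED by the union bound.


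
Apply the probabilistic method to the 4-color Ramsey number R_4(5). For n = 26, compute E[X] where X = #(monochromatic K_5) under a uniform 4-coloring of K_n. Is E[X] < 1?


E[X] = C(26, 5) · 4^{1 − 10} = 65780 · 4^{−9} = 65780/262144.
As a reduced fraction: E[X] = 16445/65536 ≈ 0.2509308.
Is E[X] < 1? YES.
Since E[X] < 1, there exists a 4-coloring of K_{26} with no monochromatic K_5; hence R_4(5) > 26.

E[X] = 16445/65536 ≈ 0.2509308; E[X] < 1, so R_4(5) > 26.


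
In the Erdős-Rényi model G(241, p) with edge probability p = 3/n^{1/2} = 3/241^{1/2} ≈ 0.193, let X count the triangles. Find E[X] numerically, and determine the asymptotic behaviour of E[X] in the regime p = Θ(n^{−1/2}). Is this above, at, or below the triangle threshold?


Number of potential triangles: C(241, 3) = 2303960.
Each occurs with probability p³ ≈ (0.193)³ ≈ 7.21669e-03.
By linearity: E[X] = C(241, 3)·p³ ≈ 2303960 · 7.21669e-03 ≈ 16626.971.
Since α = 1/2 < 1, p = c/n^{1/2} ≫ 1/n is above the triangle threshold p ~ 1/n. Asymptotically E[X] ~ (c³/6)·n^{3(1−α)} = (3³/6)·n^{1.5} → ∞; triangles are abundant w.h.p.

E[X] ≈ 16626.971; in regime p = Θ(1/n^{1/2}) E[X] diverges (above the triangle threshold p ~ 1/n).


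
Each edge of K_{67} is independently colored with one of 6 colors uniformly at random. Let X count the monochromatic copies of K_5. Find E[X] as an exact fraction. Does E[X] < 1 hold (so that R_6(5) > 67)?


E[X] = C(67, 5) · 6^{1 − 10} = 9657648 · 6^{−9} = 9657648/10077696.
As a reduced fraction: E[X] = 67067/69984 ≈ 0.95832.
Is E[X] < 1? YES.
Since E[X] < 1, there exists a 6-coloring of K_{67} with no monochromatic K_5; hence R_6(5) > 67.

E[X] = 67067/69984 ≈ 0.95832; E[X] < 1, so R_6(5) > 67.


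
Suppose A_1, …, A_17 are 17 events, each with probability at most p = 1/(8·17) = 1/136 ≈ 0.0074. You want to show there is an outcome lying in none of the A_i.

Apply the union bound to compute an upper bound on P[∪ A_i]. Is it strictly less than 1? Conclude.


Union bound: P[∪_{i=1}^{17} A_i] ≤ Σ_i P[A_i] ≤ 17·p = 17·(1/136) = 1/8.
Numerically: 1/8 ≈ 0.1250.
Is 1/8 < 1? YES.
Since P[∪ A_i] ≤ 1/8 < 1, the complement has P[∩ A_i^c] ≥ 1 − 1/8 = 7/8 > 0, so some outcome avoids every A_i.

17·p = 1/8 ≈ 0.1250; existence CERTIFIED by the union bound.


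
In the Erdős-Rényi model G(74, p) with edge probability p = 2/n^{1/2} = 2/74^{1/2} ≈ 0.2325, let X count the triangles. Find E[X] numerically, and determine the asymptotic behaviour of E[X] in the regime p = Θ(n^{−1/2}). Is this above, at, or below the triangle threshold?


Number of potential triangles: C(74, 3) = 64824.
Each occurs with probability p³ ≈ (0.2325)³ ≈ 1.2567312e-02.
By linearity: E[X] = C(74, 3)·p³ ≈ 64824 · 1.2567312e-02 ≈ 814.66345.
Since α = 1/2 < 1, p = c/n^{1/2} ≫ 1/n is above the triangle threshold p ~ 1/n. Asymptotically E[X] ~ (c³/6)·n^{3(1−α)} = (2³/6)·n^{1.5} → ∞; triangles are abundant w.h.p.

E[X] ≈ 814.66345; in regime p = Θ(1/n^{1/2}) E[X] diverges (above the triangle threshold p ~ 1/n).


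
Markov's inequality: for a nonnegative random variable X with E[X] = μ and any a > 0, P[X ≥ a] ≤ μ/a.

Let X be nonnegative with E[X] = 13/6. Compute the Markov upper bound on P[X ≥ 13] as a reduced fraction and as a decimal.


μ = E[X] = 13/6, a = 13.
Markov: P[X ≥ 13] ≤ μ/a = (13/6)/13 = 1/6.
Numerically: ≈ 0.1667.
(Since a = 13 > μ = 2.1667, the bound 1/6 is < 1 and informative.)

P[X ≥ 13] ≤ 1/6 ≈ 0.1667.


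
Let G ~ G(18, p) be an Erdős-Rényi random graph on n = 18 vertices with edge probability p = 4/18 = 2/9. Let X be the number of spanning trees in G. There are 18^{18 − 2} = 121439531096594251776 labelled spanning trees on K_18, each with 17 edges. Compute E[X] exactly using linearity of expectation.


K_18 has 18^{18 − 2} = 121439531096594251776 labelled spanning trees.
For each such spanning tree H, let X_H = 1 if all 17 edges of H are present in G. Then P[X_H = 1] = p^{17} = (2/9)^{17} = 131072/16677181699666569.
Summing the indicators: E[X] = Σ_H E[X_H] = 121439531096594251776 · p^{17} = 121439531096594251776 · 131072/16677181699666569 = 8589934592/9.
Numerically: E[X] ≈ 9.54437e+08.

E[X] = 121439531096594251776 · (2/9)^{17} = 8589934592/9 ≈ 9.54437e+08.


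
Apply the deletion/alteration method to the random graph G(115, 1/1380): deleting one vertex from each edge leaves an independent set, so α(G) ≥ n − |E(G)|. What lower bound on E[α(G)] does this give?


E[|E(G)|] = C(115, 2)·p = 6555 · (1/1380) = 19/4.
E[α(G)] ≥ n − E[|E(G)|] = 115 − 19/4 = 441/4.
Numerically: ≈ 110.250000.
(This is only a lower bound; the true E[α(G)] may be larger.)

E[α(G)] ≥ 441/4 ≈ 110.250000.


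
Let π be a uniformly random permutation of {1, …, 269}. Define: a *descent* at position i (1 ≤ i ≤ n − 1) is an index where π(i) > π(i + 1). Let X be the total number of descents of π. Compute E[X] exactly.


Write X = Σ X_I over i = 1, …, 268, with X_I the indicator of one descent.
There are 268 indicators.
For each fixed i, the pair (π(i), π(i+1)) is a uniformly random ordered pair of distinct values from {1, …, 269}; by symmetry P[π(i) > π(i+1)] = 1/2.
By linearity: E[X] = 268 · (1/2) = (269 − 1) · (1/2) = 134 ≈ 134.0000.

E[X] = 134 = 134.0000.


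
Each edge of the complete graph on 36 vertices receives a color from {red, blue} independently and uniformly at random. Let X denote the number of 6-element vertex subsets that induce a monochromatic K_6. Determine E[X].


Let X = Σ_S X_S over the C(36, 6) = 1947792 subsets S of size 6, where X_S = 1 if the K_6 on S is monochromatic.
For a fixed S, the K_6 on S has C(6, 2) = 15 edges. P[all 15 edges red] = (1/2)^15, and likewise for blue, so P[monochromatic] = 2·(1/2)^15 = 2^{1 − 15} = 1/16384.
Summing: E[X] = C(36, 6) · 2^{1 − 15} = 1947792 · 1/16384 = 121737/1024.
Numerically: E[X] ≈ 118.8838.

E[X] = C(36,6)·2^(1−C(6,2)) = 121737/1024 ≈ 118.8838.


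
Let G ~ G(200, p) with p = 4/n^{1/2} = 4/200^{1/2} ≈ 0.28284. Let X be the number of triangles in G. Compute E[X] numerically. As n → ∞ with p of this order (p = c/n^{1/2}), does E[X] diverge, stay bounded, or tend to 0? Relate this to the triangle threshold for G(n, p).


Number of potential triangles: C(200, 3) = 1313400.
Each occurs with probability p³ ≈ (0.28284)³ ≈ 2.2627417e-02.
By linearity: E[X] = C(200, 3)·p³ ≈ 1313400 · 2.2627417e-02 ≈ 29718.84949.
Since α = 1/2 < 1, p = c/n^{1/2} ≫ 1/n is above the triangle threshold p ~ 1/n. Asymptotically E[X] ~ (c³/6)·n^{3(1−α)} = (4³/6)·n^{1.5} → ∞; triangles are abundant w.h.p.

E[X] ≈ 29718.84949; in regime p = Θ(1/n^{1/2}) E[X] diverges (above the triangle threshold p ~ 1/n).


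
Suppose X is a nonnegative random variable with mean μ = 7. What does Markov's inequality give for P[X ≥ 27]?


μ = E[X] = 7, a = 27.
Markov: P[X ≥ 27] ≤ μ/a = (7)/27 = 7/27.
Numerically: ≈ 0.259.
(Since a = 27 > μ = 7.000, the bound 7/27 is < 1 and informative.)

P[X ≥ 27] ≤ 7/27 ≈ 0.259.


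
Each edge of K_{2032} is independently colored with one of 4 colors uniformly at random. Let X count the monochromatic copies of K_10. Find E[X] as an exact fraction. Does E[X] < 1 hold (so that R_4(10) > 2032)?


E[X] = C(2032, 10) · 4^{1 − 45} = 323475384642158147171212440 · 4^{−44} = 323475384642158147171212440/309485009821345068724781056.
As a reduced fraction: E[X] = 40434423080269768396401555/38685626227668133590597632 ≈ 1.045205.
Is E[X] < 1? NO.
Since E[X] ≥ 1, the first-moment bound is inconclusive at n = 2032; it does NOT by itself certify R_4(10) > 2032.

E[X] = 40434423080269768396401555/38685626227668133590597632 ≈ 1.045205; E[X] ≥ 1; first-moment method inconclusive here.


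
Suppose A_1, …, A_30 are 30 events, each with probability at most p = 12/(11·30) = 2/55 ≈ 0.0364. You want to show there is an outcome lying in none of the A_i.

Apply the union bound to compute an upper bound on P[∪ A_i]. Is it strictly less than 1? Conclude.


Union bound: P[∪_{i=1}^{30} A_i] ≤ Σ_i P[A_i] ≤ 30·p = 30·(2/55) = 12/11.
Numerically: 12/11 ≈ 1.0909.
Is 12/11 < 1? NO.
Since the bound 12/11 is ≥ 1, the union bound is uninformative here; it does NOT by itself certify existence.

30·p = 12/11 ≈ 1.0909; existence NOT certified by the union bound.


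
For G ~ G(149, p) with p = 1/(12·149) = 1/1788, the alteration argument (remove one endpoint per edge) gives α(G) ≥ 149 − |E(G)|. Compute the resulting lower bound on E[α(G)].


E[|E(G)|] = C(149, 2)·p = 11026 · (1/1788) = 37/6.
E[α(G)] ≥ n − E[|E(G)|] = 149 − 37/6 = 857/6.
Numerically: ≈ 142.833.
(This is only a lower bound; the true E[α(G)] may be larger.)

E[α(G)] ≥ 857/6 ≈ 142.833.


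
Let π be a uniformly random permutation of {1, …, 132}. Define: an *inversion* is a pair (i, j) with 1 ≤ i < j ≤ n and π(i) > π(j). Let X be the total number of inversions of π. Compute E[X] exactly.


Write X = Σ X_I over the C(132, 2) = 8646 pairs i < j, with X_I the indicator of one inversion.
There are 8646 indicators.
For each fixed pair i < j, the values π(i) and π(j) are two distinct elements of {1, …, 132} in uniformly random order; by symmetry P[π(i) > π(j)] = 1/2.
By linearity: E[X] = 8646 · (1/2) = C(132, 2) · (1/2) = 8646/2 = 4323 ≈ 4323.000000.

E[X] = 4323 = 4323.000000.


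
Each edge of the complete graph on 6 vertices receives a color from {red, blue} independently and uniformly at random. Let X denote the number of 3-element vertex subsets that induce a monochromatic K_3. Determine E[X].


Let X = Σ_S X_S over the C(6, 3) = 20 subsets S of size 3, where X_S = 1 if the K_3 on S is monochromatic.
For a fixed S, the K_3 on S has C(3, 2) = 3 edges. P[all 3 edges red] = (1/2)^3, and likewise for blue, so P[monochromatic] = 2·(1/2)^3 = 2^{1 − 3} = 1/4.
By linearity of expectation: E[X] = C(6, 3) · 2^{1 − 3} = 20 · 1/4 = 5.
Numerically: E[X] ≈ 5.000.

E[X] = C(6,3)·2^(1−C(3,2)) = 5 ≈ 5.000.


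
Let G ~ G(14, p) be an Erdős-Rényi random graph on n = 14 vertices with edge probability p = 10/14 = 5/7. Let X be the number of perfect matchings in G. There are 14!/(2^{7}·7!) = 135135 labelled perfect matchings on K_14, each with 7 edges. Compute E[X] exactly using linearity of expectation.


K_14 has 14!/(2^{7}·7!) = 135135 labelled perfect matchings.
For each such perfect matching H, let X_H = 1 if all 7 edges of H are present in G. Then P[X_H = 1] = p^{7} = (5/7)^{7} = 78125/823543.
By linearity of expectation: E[X] = Σ_H E[X_H] = 135135 · p^{7} = 135135 · 78125/823543 = 1508203125/117649.
Numerically: E[X] ≈ 12819.5.

E[X] = 135135 · (5/7)^{7} = 1508203125/117649 ≈ 12819.5.


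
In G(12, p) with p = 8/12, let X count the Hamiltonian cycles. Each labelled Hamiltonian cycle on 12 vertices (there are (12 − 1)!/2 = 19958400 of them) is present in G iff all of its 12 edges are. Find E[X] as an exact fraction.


K_12 has (12 − 1)!/2 = 19958400 labelled Hamiltonian cycles.
For each such Hamiltonian cycle H, let X_H = 1 if all 12 edges of H are present in G. Then P[X_H = 1] = p^{12} = (2/3)^{12} = 4096/531441.
By linearity of expectation: E[X] = Σ_H E[X_H] = 19958400 · p^{12} = 19958400 · 4096/531441 = 1009254400/6561.
Numerically: E[X] ≈ 1.54e+05.

E[X] = 19958400 · (2/3)^{12} = 1009254400/6561 ≈ 1.54e+05.


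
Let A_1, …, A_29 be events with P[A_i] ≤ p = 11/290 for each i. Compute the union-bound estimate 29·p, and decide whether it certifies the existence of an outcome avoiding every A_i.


Union bound: P[∪_{i=1}^{29} A_i] ≤ Σ_i P[A_i] ≤ 29·p = 29·(11/290) = 11/10.
Numerically: 11/10 ≈ 1.100000.
Is 11/10 < 1? NO.
Since the bound 11/10 is ≥ 1, the union bound is uninformative here; it does NOT by itself certify existence.

29·p = 11/10 ≈ 1.100000; existence NOT certified by the union bound.


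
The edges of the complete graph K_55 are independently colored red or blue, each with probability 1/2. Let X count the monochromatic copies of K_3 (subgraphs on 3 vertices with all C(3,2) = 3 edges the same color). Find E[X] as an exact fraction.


Let X = Σ_S X_S over the C(55, 3) = 26235 subsets S of size 3, where X_S = 1 if the K_3 on S is monochromatic.
For a fixed S, the K_3 on S has C(3, 2) = 3 edges. P[all 3 edges red] = (1/2)^3, and likewise for blue, so P[monochromatic] = 2·(1/2)^3 = 2^{1 − 3} = 1/4.
Summing: E[X] = C(55, 3) · 2^{1 − 3} = 26235 · 1/4 = 26235/4.
Numerically: E[X] ≈ 6558.7500.

E[X] = C(55,3)·2^(1−C(3,2)) = 26235/4 ≈ 6558.7500.


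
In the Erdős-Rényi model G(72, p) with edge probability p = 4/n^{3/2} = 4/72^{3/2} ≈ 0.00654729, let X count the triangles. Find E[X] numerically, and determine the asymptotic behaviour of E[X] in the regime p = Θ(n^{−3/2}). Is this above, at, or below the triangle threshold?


Number of potential triangles: C(72, 3) = 59640.
Each occurs with probability p³ ≈ (0.00654729)³ ≈ 2.80662080e-07.
By linearity: E[X] = C(72, 3)·p³ ≈ 59640 · 2.80662080e-07 ≈ 0.016739.
Since α = 3/2 > 1, p = c/n^{3/2} = o(1/n) is below the triangle threshold p ~ 1/n. Asymptotically E[X] ~ (c³/6)·n^{3(1−α)} = (4³/6)·n^{-1.5} → 0, so by Markov's inequality G has no triangles w.h.p.

E[X] ≈ 0.016739; in regime p = Θ(1/n^{3/2}) E[X] tends to 0 (below the triangle threshold p ~ 1/n).


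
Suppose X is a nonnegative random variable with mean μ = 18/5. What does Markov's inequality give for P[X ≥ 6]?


μ = E[X] = 18/5, a = 6.
Markov: P[X ≥ 6] ≤ μ/a = (18/5)/6 = 3/5.
Numerically: ≈ 0.60000.
(Since a = 6 > μ = 3.60000, the bound 3/5 is < 1 and informative.)

P[X ≥ 6] ≤ 3/5 ≈ 0.60000.


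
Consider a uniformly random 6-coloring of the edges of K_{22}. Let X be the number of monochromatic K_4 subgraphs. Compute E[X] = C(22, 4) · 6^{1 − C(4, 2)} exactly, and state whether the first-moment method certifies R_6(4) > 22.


E[X] = C(22, 4) · 6^{1 − 6} = 7315 · 6^{−5} = 7315/7776.
As a reduced fraction: E[X] = 7315/7776 ≈ 0.94072.
Is E[X] < 1? YES.
Since E[X] < 1, there exists a 6-coloring of K_{22} with no monochromatic K_4; hence R_6(4) > 22.

E[X] = 7315/7776 ≈ 0.94072; E[X] < 1, so R_6(4) > 22.


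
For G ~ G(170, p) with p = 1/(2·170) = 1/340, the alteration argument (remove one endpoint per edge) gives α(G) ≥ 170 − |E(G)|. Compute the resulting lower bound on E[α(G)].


E[|E(G)|] = C(170, 2)·p = 14365 · (1/340) = 169/4.
E[α(G)] ≥ n − E[|E(G)|] = 170 − 169/4 = 511/4.
Numerically: ≈ 127.750000.
(This is only a lower bound; the true E[α(G)] may be larger.)

E[α(G)] ≥ 511/4 ≈ 127.750000.


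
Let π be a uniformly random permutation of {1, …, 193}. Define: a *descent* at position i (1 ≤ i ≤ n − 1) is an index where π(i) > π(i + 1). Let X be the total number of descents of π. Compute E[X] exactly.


Write X = Σ X_I over i = 1, …, 192, with X_I the indicator of one descent.
There are 192 indicators.
For each fixed i, the pair (π(i), π(i+1)) is a uniformly random ordered pair of distinct values from {1, …, 193}; by symmetry P[π(i) > π(i+1)] = 1/2.
By linearity: E[X] = 192 · (1/2) = (193 − 1) · (1/2) = 96 ≈ 96.000.

E[X] = 96 = 96.000.


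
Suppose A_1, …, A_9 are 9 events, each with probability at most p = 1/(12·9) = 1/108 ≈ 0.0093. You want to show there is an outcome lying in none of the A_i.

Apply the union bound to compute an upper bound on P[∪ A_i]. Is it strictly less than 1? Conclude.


Union bound: P[∪_{i=1}^{9} A_i] ≤ Σ_i P[A_i] ≤ 9·p = 9·(1/108) = 1/12.
Numerically: 1/12 ≈ 0.0833.
Is 1/12 < 1? YES.
Since P[∪ A_i] ≤ 1/12 < 1, the complement has P[∩ A_i^c] ≥ 1 − 1/12 = 11/12 > 0, so some outcome avoids every A_i.

9·p = 1/12 ≈ 0.0833; existence CERTIFIED by the union bound.


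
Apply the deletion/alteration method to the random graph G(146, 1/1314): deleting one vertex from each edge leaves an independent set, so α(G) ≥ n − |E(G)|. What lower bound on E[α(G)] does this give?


E[|E(G)|] = C(146, 2)·p = 10585 · (1/1314) = 145/18.
E[α(G)] ≥ n − E[|E(G)|] = 146 − 145/18 = 2483/18.
Numerically: ≈ 137.94444.
(This is only a lower bound; the true E[α(G)] may be larger.)

E[α(G)] ≥ 2483/18 ≈ 137.94444.


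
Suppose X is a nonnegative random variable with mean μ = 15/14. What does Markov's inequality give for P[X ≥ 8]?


μ = E[X] = 15/14, a = 8.
Markov: P[X ≥ 8] ≤ μ/a = (15/14)/8 = 15/112.
Numerically: ≈ 0.133929.
(Since a = 8 > μ = 1.071429, the bound 15/112 is < 1 and informative.)

P[X ≥ 8] ≤ 15/112 ≈ 0.133929.


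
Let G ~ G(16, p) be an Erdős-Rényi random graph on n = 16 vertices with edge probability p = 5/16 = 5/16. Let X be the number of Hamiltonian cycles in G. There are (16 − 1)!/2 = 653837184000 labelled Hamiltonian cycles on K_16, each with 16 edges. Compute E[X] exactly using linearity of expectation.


K_16 has (16 − 1)!/2 = 653837184000 labelled Hamiltonian cycles.
For each such Hamiltonian cycle H, let X_H = 1 if all 16 edges of H are present in G. Then P[X_H = 1] = p^{16} = (5/16)^{16} = 152587890625/18446744073709551616.
By linearity: E[X] = Σ_H E[X_H] = 653837184000 · p^{16} = 653837184000 · 152587890625/18446744073709551616 = 97429332733154296875/18014398509481984.
Numerically: E[X] ≈ 5408.4.

E[X] = 653837184000 · (5/16)^{16} = 97429332733154296875/18014398509481984 ≈ 5408.4.


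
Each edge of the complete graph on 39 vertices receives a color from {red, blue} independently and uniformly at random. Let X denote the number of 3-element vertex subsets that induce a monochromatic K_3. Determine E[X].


Let X = Σ_S X_S over the C(39, 3) = 9139 subsets S of size 3, where X_S = 1 if the K_3 on S is monochromatic.
For a fixed S, the K_3 on S has C(3, 2) = 3 edges. P[all 3 edges red] = (1/2)^3, and likewise for blue, so P[monochromatic] = 2·(1/2)^3 = 2^{1 − 3} = 1/4.
By linearity of expectation: E[X] = C(39, 3) · 2^{1 − 3} = 9139 · 1/4 = 9139/4.
Numerically: E[X] ≈ 2284.75000.

E[X] = C(39,3)·2^(1−C(3,2)) = 9139/4 ≈ 2284.75000.


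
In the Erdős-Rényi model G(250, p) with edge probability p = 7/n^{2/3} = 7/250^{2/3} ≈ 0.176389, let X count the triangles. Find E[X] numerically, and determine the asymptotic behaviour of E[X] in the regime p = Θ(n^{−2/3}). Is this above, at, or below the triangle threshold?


Number of potential triangles: C(250, 3) = 2573000.
Each occurs with probability p³ ≈ (0.176389)³ ≈ 5.48800000e-03.
By linearity: E[X] = C(250, 3)·p³ ≈ 2573000 · 5.48800000e-03 ≈ 14120.624000.
Since α = 2/3 < 1, p = c/n^{2/3} ≫ 1/n is above the triangle threshold p ~ 1/n. Asymptotically E[X] ~ (c³/6)·n^{3(1−α)} = (7³/6)·n^{1} → ∞; triangles are abundant w.h.p.

E[X] ≈ 14120.624000; in regime p = Θ(1/n^{2/3}) E[X] diverges (above the triangle threshold p ~ 1/n).


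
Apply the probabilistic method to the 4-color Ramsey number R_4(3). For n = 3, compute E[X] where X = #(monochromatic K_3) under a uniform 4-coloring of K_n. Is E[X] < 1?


E[X] = C(3, 3) · 4^{1 − 3} = 1 · 4^{−2} = 1/16.
As a reduced fraction: E[X] = 1/16 ≈ 0.062500.
Is E[X] < 1? YES.
Since E[X] < 1, there exists a 4-coloring of K_{3} with no monochromatic K_3; hence R_4(3) > 3.

E[X] = 1/16 ≈ 0.062500; E[X] < 1, so R_4(3) > 3.


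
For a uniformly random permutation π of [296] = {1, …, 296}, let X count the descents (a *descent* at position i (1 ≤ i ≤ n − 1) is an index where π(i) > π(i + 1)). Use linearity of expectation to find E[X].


Write X = Σ X_I over i = 1, …, 295, with X_I the indicator of one descent.
There are 295 indicators.
For each fixed i, the pair (π(i), π(i+1)) is a uniformly random ordered pair of distinct values from {1, …, 296}; by symmetry P[π(i) > π(i+1)] = 1/2.
By linearity: E[X] = 295 · (1/2) = (296 − 1) · (1/2) = 295/2 ≈ 147.50000.

E[X] = 295/2 = 147.50000.


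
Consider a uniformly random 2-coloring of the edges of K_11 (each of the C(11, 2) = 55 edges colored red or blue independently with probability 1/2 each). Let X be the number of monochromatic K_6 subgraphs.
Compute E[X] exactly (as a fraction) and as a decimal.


Let X = Σ_S X_S over the C(11, 6) = 462 subsets S of size 6, where X_S = 1 if the K_6 on S is monochromatic.
For a fixed S, the K_6 on S has C(6, 2) = 15 edges. P[all 15 edges red] = (1/2)^15, and likewise for blue, so P[monochromatic] = 2·(1/2)^15 = 2^{1 − 15} = 1/16384.
By linearity: E[X] = C(11, 6) · 2^{1 − 15} = 462 · 1/16384 = 231/8192.
Numerically: E[X] ≈ 0.0282.

E[X] = C(11,6)·2^(1−C(6,2)) = 231/8192 ≈ 0.0282.


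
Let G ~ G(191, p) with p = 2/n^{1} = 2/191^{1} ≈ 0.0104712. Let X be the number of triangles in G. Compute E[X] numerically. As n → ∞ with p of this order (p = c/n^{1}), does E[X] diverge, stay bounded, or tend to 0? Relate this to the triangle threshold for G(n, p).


Number of potential triangles: C(191, 3) = 1143135.
Each occurs with probability p³ ≈ (0.0104712)³ ≈ 1.14812688e-06.
By linearity: E[X] = C(191, 3)·p³ ≈ 1143135 · 1.14812688e-06 ≈ 1.312464.
Here α = 1, so p = 2/n is exactly at the triangle threshold p ~ 1/n. Asymptotically E[X] → c³/6 = 2³/6 = 4/3 ≈ 1.333333, a bounded constant. In this regime the triangle count is asymptotically Poisson(c³/6).

E[X] ≈ 1.312464; in regime p = Θ(1/n^{1}) E[X] stays bounded (at the triangle threshold p ~ 1/n).


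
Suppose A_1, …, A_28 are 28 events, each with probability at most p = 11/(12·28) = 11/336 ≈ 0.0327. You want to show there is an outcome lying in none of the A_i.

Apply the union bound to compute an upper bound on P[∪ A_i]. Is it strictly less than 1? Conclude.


Union bound: P[∪_{i=1}^{28} A_i] ≤ Σ_i P[A_i] ≤ 28·p = 28·(11/336) = 11/12.
Numerically: 11/12 ≈ 0.9167.
Is 11/12 < 1? YES.
Since P[∪ A_i] ≤ 11/12 < 1, the complement has P[∩ A_i^c] ≥ 1 − 11/12 = 1/12 > 0, so some outcome avoids every A_i.

28·p = 11/12 ≈ 0.9167; existence CERTIFIED by the union bound.


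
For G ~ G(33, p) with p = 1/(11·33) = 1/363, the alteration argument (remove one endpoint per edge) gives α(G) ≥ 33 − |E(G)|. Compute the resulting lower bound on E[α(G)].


E[|E(G)|] = C(33, 2)·p = 528 · (1/363) = 16/11.
E[α(G)] ≥ n − E[|E(G)|] = 33 − 16/11 = 347/11.
Numerically: ≈ 31.5455.
(This is only a lower bound; the true E[α(G)] may be larger.)

E[α(G)] ≥ 347/11 ≈ 31.5455.


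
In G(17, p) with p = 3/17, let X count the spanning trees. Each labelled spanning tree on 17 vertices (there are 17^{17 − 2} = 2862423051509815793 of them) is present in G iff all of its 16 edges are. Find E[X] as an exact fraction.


K_17 has 17^{17 − 2} = 2862423051509815793 labelled spanning trees.
For each such spanning tree H, let X_H = 1 if all 16 edges of H are present in G. Then P[X_H = 1] = p^{16} = (3/17)^{16} = 43046721/48661191875666868481.
By linearity of expectation: E[X] = Σ_H E[X_H] = 2862423051509815793 · p^{16} = 2862423051509815793 · 43046721/48661191875666868481 = 43046721/17.
Numerically: E[X] ≈ 2.53216e+06.

E[X] = 2862423051509815793 · (3/17)^{16} = 43046721/17 ≈ 2.53216e+06.


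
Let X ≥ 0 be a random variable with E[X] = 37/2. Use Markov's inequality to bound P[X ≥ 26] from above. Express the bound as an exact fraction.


μ = E[X] = 37/2, a = 26.
Markov: P[X ≥ 26] ≤ μ/a = (37/2)/26 = 37/52.
Numerically: ≈ 0.711538.
(Since a = 26 > μ = 18.500000, the bound 37/52 is < 1 and informative.)

P[X ≥ 26] ≤ 37/52 ≈ 0.711538.


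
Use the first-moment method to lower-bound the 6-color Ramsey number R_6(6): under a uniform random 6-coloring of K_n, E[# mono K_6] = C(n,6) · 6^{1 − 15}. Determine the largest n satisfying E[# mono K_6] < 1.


We need C(n, 6) · 6^{1 − 15} < 1, i.e. C(n, 6) < 6^{15 − 1} = 78364164096.
Check values of n near the boundary:
  n = 197: C(197, 6) = 75176946208; 75176946208 < 78364164096? YES
  n = 198: C(198, 6) = 77526225777; 77526225777 < 78364164096? YES
  n = 199: C(199, 6) = 79936367511; 79936367511 < 78364164096? NO
The largest n with C(n, 6) < 78364164096 is n = 198 (where E[X] = 25842075259/26121388032 ≈ 0.9893). Hence R_6(6) > 198, i.e. R_6(6) ≥ 199.

Largest n = 198; hence R_6(6) > 198.
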